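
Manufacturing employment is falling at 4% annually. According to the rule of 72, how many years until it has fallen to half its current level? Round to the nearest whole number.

Halving time ≈ 72 / 4 = 18.00 → 18 years.

≈ 18 years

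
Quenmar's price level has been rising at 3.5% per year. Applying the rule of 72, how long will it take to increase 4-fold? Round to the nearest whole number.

around 41 years

Doubling time ≈ 72/3.5 = 20.57 years.
Getting to 4× needs 2 doublings: 2 × 20.57 ≈ 41 years.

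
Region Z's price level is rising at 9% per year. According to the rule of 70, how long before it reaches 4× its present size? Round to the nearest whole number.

roughly 16 years

Doubling time ≈ 70/9 = 7.78 years.
Getting to 4× needs 2 doublings: 2 × 7.78 ≈ 16 years.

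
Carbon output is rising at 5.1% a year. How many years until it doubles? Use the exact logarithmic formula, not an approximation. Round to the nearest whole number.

14 years

t = ln(2) / ln(1 + 0.051) = 0.6931 / 0.049742 ≈ 13.93.
≈ 14 years.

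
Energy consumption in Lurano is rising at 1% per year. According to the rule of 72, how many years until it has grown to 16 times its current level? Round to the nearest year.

288 years

Doubling time ≈ 72/1 = 72.00 years.
Getting to 16× needs 4 doublings: 4 × 72.00 ≈ 288 years.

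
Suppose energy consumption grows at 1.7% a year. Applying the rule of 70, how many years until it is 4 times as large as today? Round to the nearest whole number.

One doubling takes 70/1.7 = 41.18 years.
4× is 2 doublings, so 2 × 41.18 ≈ 82 years.

around 82 years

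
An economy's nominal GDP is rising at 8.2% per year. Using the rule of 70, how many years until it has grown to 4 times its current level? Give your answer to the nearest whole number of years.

roughly 17 years

Doubling time ≈ 70/8.2 = 8.54 years.
4× is 2 doublings, so 2 × 8.54 ≈ 17 years.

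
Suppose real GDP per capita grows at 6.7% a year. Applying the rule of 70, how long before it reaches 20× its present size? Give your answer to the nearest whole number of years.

45 years

Doubling time ≈ 70/6.7 = 10.45 years.
20× is log₂ 20 ≈ 4.32 doublings, so ≈ 4.32 × 10.45 = 45 years.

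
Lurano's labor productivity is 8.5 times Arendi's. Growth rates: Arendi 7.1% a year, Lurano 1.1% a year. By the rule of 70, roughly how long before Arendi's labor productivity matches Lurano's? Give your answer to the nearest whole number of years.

Arendi gains on Lurano at 7.1% − 1.1% = 6 points a year.
At that relative rate the gap halves every 70/6 ≈ 11.67 years.
An 8.5 times gap takes log₂(8.5) ≈ 3.09 halvings to close: 3.09 × 11.67 ≈ 36 years.

roughly 36 years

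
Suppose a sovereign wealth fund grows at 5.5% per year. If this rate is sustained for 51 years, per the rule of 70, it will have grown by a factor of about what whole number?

At 5.5% one doubling takes ≈ 12.73 years; 51 years is 4 of them, so ×16.

roughly 16 times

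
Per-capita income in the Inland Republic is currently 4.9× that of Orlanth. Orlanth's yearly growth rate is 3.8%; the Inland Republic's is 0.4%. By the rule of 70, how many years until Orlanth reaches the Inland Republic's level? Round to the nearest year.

The growth-rate gap is 3.8% − 0.4% = 3.4 percentage points.
So the ratio between them halves every 70/3.4 ≈ 20.59 years.
A 4.9× gap takes log₂(4.9) ≈ 2.29 halvings to close: 2.29 × 20.59 ≈ 47 years.

approximately 47 years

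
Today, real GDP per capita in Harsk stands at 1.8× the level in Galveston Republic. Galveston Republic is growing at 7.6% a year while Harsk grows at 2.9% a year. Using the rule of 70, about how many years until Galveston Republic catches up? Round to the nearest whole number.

roughly 13 years

Galveston Republic gains on Harsk at 7.6% − 2.9% = 4.7 points a year.
At that relative rate the gap halves every 70/4.7 ≈ 14.89 years.
A 1.8× gap takes log₂(1.8) ≈ 0.85 halvings to close: 0.85 × 14.89 ≈ 13 years.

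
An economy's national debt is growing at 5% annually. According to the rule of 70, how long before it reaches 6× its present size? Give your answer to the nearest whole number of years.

Doubling time ≈ 70/5 = 14.00 years.
Reaching 6× takes log₂(6) ≈ 2.58 doublings.
2.58 × 14.00 ≈ 36 years.

36 years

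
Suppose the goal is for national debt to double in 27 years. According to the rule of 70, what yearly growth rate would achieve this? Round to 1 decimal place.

approximately 2.6%

70 / 27 ≈ 2.59, so about 2.6% per year.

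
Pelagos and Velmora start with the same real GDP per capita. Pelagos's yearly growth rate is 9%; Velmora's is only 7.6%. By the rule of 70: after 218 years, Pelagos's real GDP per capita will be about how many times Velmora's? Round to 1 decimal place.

20.5 times

Rate gap = 9% − 7.6% = 1.4 points.
The ratio doubles every 70/1.4 ≈ 50.00 years.
218/50.00 ≈ 4.36 doublings → ratio ≈ 2^4.36 ≈ 20.5.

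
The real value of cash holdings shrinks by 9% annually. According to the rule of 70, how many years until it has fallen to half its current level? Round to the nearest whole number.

The rule works in reverse for decay: 70/9 ≈ 7.78 years to halve.

approximately 8 years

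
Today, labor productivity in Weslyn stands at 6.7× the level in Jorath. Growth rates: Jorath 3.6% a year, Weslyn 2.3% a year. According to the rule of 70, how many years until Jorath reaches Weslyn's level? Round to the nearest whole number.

The growth-rate gap is 3.6% − 2.3% = 1.3 percentage points.
So the ratio between them halves every 70/1.3 ≈ 53.85 years.
A 6.7× gap takes log₂(6.7) ≈ 2.74 halvings to close: 2.74 × 53.85 ≈ 148 years.

148 years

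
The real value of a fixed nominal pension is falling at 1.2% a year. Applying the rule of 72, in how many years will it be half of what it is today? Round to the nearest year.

The rule works in reverse for decay: 72/1.2 ≈ 60.00 years to halve.

≈ 60 years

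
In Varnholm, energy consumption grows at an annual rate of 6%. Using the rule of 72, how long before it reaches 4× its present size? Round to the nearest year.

roughly 24 years

One doubling takes 72/6 = 12.00 years.
Getting to 4× needs 2 doublings: 2 × 12.00 ≈ 24 years.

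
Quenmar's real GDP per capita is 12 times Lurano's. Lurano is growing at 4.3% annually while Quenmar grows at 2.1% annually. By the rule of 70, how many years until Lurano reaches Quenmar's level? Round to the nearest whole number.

Lurano gains on Quenmar at 4.3% − 2.1% = 2.2 points a year.
At that relative rate the gap halves every 70/2.2 ≈ 31.82 years.
A 12 times gap takes log₂(12) ≈ 3.58 halvings to close: 3.58 × 31.82 ≈ 114 years.

about 114 years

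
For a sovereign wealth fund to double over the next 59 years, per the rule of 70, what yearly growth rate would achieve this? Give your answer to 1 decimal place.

70 / 59 ≈ 1.19, so about 1.2% per year.

≈ 1.2%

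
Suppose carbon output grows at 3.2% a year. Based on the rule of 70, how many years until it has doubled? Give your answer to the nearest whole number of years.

≈ 22 years

70/3.2 ≈ 21.88, so it doubles roughly every 22 years.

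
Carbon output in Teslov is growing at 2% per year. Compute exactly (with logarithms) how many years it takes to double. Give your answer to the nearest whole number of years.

t = ln(2) / ln(1 + 0.02) = 0.6931 / 0.019803 ≈ 35.00.
≈ 35 years.

35 years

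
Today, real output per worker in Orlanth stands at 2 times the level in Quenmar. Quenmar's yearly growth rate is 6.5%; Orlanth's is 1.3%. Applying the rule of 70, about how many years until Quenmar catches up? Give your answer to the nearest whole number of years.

approximately 13 years

Quenmar gains on Orlanth at 6.5% − 1.3% = 5.2 points a year.
At that relative rate the gap halves every 70/5.2 ≈ 13.46 years.
A 2 times gap closes after 1 halving: 1 × 13.46 ≈ 13 years.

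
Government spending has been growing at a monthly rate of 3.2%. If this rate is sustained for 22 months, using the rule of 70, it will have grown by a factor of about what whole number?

about 2 times

At 3.2% one doubling takes ≈ 21.88 months; 22 months is 1 of them, so ×2.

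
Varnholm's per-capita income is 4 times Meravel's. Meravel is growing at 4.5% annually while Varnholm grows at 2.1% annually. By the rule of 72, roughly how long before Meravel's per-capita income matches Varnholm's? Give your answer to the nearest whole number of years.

Meravel gains on Varnholm at 4.5% − 2.1% = 2.4 points a year.
At that relative rate the gap halves every 72/2.4 ≈ 30.00 years.
A 4 times gap closes after 2 halvings: 2 × 30.00 ≈ 60 years.

60 years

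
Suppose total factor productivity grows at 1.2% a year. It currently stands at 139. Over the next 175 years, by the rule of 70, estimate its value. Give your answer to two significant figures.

about 1100

Doubling time ≈ 70/1.2 = 58.33 years.
175 years is 175/58.33 ≈ 3.00 doublings, a factor of 2^3.00 ≈ 8.00.
139 × 8.00 ≈ 1100.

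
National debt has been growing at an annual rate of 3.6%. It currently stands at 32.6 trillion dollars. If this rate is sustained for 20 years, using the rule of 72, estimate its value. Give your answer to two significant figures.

≈ 65 trillion dollars

It doubles every 72/3.6 ≈ 20.00 years, so 20 years is 1.00 doublings.
2^1.00 ≈ 2.00; 32.6 × 2.00 ≈ 65 trillion dollars.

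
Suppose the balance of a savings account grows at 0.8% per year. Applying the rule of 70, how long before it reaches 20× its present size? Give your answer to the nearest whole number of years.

Doubling time ≈ 70/0.8 = 87.50 years.
20× is log₂ 20 ≈ 4.32 doublings, so ≈ 4.32 × 87.50 = 378 years.

approximately 378 years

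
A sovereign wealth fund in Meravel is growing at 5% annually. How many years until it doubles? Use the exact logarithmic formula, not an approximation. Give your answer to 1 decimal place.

14.2 years

t = ln(2) / ln(1 + 0.05) = 0.6931 / 0.048790 ≈ 14.21.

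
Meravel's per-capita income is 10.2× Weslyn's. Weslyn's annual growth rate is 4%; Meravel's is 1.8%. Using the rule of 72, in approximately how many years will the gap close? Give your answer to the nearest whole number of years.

≈ 110 years

What matters is the difference: 2.2 pp.
Rule of 72 on the gap: the ratio halves every 72/2.2 ≈ 32.73 years.
A 10.2× gap takes log₂(10.2) ≈ 3.35 halvings to close: 3.35 × 32.73 ≈ 110 years.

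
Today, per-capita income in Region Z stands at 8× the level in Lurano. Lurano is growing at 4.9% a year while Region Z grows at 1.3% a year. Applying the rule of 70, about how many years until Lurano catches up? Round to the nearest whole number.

What matters is the difference: 3.6 pp.
Rule of 70 on the gap: the ratio halves every 70/3.6 ≈ 19.44 years.
An 8× gap closes after 3 halvings: 3 × 19.44 ≈ 58 years.

around 58 years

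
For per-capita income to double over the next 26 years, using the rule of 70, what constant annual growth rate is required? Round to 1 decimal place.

roughly 2.7%

70 / 26 ≈ 2.69, so about 2.7% annually.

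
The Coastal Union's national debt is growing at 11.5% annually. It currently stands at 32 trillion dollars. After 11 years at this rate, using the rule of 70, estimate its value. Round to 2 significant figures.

110 trillion dollars

It doubles every 70/11.5 ≈ 6.09 years, so 11 years is 1.81 doublings.
2^1.81 ≈ 3.51; 32 × 3.51 ≈ 110 trillion dollars.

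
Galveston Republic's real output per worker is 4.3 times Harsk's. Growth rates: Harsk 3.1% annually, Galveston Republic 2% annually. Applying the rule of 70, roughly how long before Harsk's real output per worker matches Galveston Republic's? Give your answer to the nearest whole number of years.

about 134 years

Harsk gains on Galveston Republic at 3.1% − 2% = 1.1 points a year.
At that relative rate the gap halves every 70/1.1 ≈ 63.64 years.
A 4.3 times gap takes log₂(4.3) ≈ 2.10 halvings to close: 2.10 × 63.64 ≈ 134 years.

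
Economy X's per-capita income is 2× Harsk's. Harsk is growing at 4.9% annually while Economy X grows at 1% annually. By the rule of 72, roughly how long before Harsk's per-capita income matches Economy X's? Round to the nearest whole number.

around 18 years

What matters is the difference: 3.9 pp.
Rule of 72 on the gap: the ratio halves every 72/3.9 ≈ 18.46 years.
A 2× gap closes after 1 halving: 1 × 18.46 ≈ 18 years.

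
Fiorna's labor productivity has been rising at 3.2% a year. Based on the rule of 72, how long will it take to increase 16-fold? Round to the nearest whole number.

At 3.2% it doubles every 72/3.2 ≈ 22.50 years.
16 = 2^4, so 4 doublings → 90 years.

about 90 years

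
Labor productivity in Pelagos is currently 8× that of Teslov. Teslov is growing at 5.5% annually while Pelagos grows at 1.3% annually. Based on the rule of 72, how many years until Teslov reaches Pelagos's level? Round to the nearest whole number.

roughly 51 years

The growth-rate gap is 5.5% − 1.3% = 4.2 percentage points.
So the ratio between them halves every 72/4.2 ≈ 17.14 years.
An 8× gap closes after 3 halvings: 3 × 17.14 ≈ 51 years.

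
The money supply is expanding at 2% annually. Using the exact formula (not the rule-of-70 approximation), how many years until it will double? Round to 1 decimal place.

t = ln(2) / ln(1 + 0.02) = 0.6931 / 0.019803 ≈ 35.00.

35.0 years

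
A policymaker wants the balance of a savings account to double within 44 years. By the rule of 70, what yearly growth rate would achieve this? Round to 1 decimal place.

70 / 44 ≈ 1.59, so about 1.6% per year.

around 1.6%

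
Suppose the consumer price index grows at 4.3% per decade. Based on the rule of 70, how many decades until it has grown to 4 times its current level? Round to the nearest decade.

roughly 33 decades

One doubling takes 70/4.3 = 16.28 decades.
4 = 2^2, so 2 doublings → 33 decades.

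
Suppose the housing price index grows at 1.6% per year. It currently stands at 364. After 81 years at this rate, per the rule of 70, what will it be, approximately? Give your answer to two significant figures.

roughly 1300

It doubles every 70/1.6 ≈ 43.75 years, so 81 years is 1.85 doublings.
2^1.85 ≈ 3.61; 364 × 3.61 ≈ 1300.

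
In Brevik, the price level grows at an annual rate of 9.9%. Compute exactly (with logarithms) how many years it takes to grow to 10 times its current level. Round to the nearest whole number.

24 years

t = ln(10) / ln(1 + 0.099) = 2.3026 / 0.094401 ≈ 24.39.
≈ 24 years.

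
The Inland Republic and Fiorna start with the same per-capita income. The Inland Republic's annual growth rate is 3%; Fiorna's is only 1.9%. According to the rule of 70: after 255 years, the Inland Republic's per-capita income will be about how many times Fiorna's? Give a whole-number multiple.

the Inland Republic pulls ahead at 1.1 pp per year, so the ratio doubles every 70/1.1 ≈ 63.64 years.
In 255 years that's 4.01 doublings: 2^4.01 ≈ 16.

≈ 16 times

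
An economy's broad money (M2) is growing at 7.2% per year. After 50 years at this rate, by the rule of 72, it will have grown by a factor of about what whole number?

Doubling time ≈ 72/7.2 = 10.00 years.
50/10.00 ≈ 5 doublings, so about 2^5 = 32×.

roughly 32 times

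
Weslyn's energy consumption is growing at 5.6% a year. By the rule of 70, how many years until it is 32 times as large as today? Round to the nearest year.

Doubling time ≈ 70/5.6 = 12.50 years.
32 = 2^5, so 5 doublings → 63 years.

approximately 63 years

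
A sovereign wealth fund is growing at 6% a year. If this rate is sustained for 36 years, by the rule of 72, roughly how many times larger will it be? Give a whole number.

72/6 ≈ 12.00 years per doubling.
36 years fits 3 doublings: 2^3 = 8.

≈ 8 times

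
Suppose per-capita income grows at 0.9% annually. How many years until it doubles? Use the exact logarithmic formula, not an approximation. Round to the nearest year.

77 years

t = ln(2) / ln(1 + 0.009) = 0.6931 / 0.008960 ≈ 77.35.
≈ 77 years.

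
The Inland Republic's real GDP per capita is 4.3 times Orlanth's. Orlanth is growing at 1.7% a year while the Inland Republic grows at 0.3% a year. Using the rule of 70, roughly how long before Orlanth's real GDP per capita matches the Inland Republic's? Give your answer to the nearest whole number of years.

What matters is the difference: 1.4 pp.
Rule of 70 on the gap: the ratio halves every 70/1.4 ≈ 50.00 years.
A 4.3 times gap takes log₂(4.3) ≈ 2.10 halvings to close: 2.10 × 50.00 ≈ 105 years.

approximately 105 years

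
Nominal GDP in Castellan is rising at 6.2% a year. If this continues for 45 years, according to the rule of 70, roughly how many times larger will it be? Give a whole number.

about 16 times

Doubling time ≈ 70/6.2 = 11.29 years.
45/11.29 ≈ 4 doublings, so about 2^4 = 16×.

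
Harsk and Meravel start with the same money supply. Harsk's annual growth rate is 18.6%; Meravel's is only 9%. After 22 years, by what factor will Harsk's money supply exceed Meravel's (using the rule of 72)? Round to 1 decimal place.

Harsk pulls ahead at 9.6 pp per year, so the ratio doubles every 72/9.6 ≈ 7.50 years.
In 22 years that's 2.93 doublings: 2^2.93 ≈ 7.6.

around 7.6 times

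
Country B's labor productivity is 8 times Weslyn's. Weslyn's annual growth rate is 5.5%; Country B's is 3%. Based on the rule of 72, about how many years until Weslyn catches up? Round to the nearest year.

about 86 years

The growth-rate gap is 5.5% − 3% = 2.5 percentage points.
So the ratio between them halves every 72/2.5 ≈ 28.80 years.
An 8 times gap closes after 3 halvings: 3 × 28.80 ≈ 86 years.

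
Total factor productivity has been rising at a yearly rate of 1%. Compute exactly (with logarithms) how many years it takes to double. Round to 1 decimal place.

69.7 years

t = ln(2) / ln(1 + 0.01) = 0.6931 / 0.009950 ≈ 69.66.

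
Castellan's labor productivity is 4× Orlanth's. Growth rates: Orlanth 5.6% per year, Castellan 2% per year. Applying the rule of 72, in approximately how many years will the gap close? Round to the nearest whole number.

What matters is the difference: 3.6 pp.
Rule of 72 on the gap: the ratio halves every 72/3.6 ≈ 20.00 years.
A 4× gap closes after 2 halvings: 2 × 20.00 ≈ 40 years.

≈ 40 years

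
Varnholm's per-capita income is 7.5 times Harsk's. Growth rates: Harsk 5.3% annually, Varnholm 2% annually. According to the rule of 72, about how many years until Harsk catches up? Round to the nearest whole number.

Harsk gains on Varnholm at 5.3% − 2% = 3.3 points a year.
At that relative rate the gap halves every 72/3.3 ≈ 21.82 years.
A 7.5 times gap takes log₂(7.5) ≈ 2.91 halvings to close: 2.91 × 21.82 ≈ 63 years.

approximately 63 years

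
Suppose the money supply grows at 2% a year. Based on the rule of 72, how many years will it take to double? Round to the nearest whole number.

At 2%, doubling takes about 72/2 = 36.00 years.

roughly 36 years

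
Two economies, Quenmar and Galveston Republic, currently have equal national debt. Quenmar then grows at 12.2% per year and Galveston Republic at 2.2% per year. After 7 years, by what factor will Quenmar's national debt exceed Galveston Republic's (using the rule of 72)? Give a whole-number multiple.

≈ 2 times

Only the 10-point difference matters.
72/10 ≈ 7.20 years per doubling of the ratio; 7 years gives 0.97 doublings, so ≈ 2×.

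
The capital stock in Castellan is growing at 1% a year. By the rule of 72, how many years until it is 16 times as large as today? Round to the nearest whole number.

about 288 years

At 1% it doubles every 72/1 ≈ 72.00 years.
Getting to 16× needs 4 doublings: 4 × 72.00 ≈ 288 years.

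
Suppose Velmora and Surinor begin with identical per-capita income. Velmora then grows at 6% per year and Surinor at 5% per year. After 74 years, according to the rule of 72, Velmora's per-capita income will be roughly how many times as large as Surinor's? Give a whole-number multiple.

Velmora pulls ahead at 1 pp per year, so the ratio doubles every 72/1 ≈ 72.00 years.
In 74 years that's 1.03 doublings: 2^1.03 ≈ 2.

2 times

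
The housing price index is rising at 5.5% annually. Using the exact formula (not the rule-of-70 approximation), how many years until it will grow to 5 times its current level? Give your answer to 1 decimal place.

t = ln(5) / ln(1 + 0.055) = 1.6094 / 0.053541 ≈ 30.06.

30.1 years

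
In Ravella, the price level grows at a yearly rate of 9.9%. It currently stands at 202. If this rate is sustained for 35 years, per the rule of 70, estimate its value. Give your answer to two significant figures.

It doubles every 70/9.9 ≈ 7.07 years, so 35 years is 4.95 doublings.
2^4.95 ≈ 30.91; 202 × 30.91 ≈ 6200.

≈ 6200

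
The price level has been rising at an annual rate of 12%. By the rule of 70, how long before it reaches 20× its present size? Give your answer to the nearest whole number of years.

At 12% it doubles every 70/12 ≈ 5.83 years.
20× is log₂ 20 ≈ 4.32 doublings, so ≈ 4.32 × 5.83 = 25 years.

roughly 25 years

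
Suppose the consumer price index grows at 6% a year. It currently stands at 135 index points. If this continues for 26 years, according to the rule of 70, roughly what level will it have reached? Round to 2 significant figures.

approximately 630 index points

Doubling time ≈ 70/6 = 11.67 years.
26 years is 26/11.67 ≈ 2.23 doublings, a factor of 2^2.23 ≈ 4.69.
135 × 4.69 ≈ 630 index points.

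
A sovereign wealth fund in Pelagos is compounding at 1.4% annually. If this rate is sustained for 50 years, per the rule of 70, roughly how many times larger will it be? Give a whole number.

≈ 2 times

At 1.4% one doubling takes ≈ 50.00 years; 50 years is 1 of them, so ×2.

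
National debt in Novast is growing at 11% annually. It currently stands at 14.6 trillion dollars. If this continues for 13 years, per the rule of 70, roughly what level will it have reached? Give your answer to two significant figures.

≈ 60 trillion dollars

Doubling time ≈ 70/11 = 6.36 years.
13 years is 13/6.36 ≈ 2.04 doublings, a factor of 2^2.04 ≈ 4.11.
14.6 × 4.11 ≈ 60 trillion dollars.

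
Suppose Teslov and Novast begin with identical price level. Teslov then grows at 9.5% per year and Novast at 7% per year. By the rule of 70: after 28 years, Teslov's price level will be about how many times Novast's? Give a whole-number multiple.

Only the 2.5-point difference matters.
70/2.5 ≈ 28.00 years per doubling of the ratio; 28 years gives 1.00 doublings, so ≈ 2×.

approximately 2 times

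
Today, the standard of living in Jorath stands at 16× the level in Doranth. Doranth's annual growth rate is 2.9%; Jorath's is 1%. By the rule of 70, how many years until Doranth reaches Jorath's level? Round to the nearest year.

147 years

Doranth gains on Jorath at 2.9% − 1% = 1.9 points a year.
At that relative rate the gap halves every 70/1.9 ≈ 36.84 years.
A 16× gap closes after 4 halvings: 4 × 36.84 ≈ 147 years.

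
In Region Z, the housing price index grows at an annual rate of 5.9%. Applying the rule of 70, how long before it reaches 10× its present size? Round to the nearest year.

roughly 39 years

One doubling takes 70/5.9 = 11.86 years.
10× is log₂ 10 ≈ 3.32 doublings, so ≈ 3.32 × 11.86 = 39 years.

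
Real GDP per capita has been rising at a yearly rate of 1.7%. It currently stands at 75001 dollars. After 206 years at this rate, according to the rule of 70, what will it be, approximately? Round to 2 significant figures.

Doubling time ≈ 70/1.7 = 41.18 years.
206 years is 206/41.18 ≈ 5.00 doublings, a factor of 2^5.00 ≈ 32.00.
75001 × 32.00 ≈ 2400000 dollars.

≈ 2400000 dollars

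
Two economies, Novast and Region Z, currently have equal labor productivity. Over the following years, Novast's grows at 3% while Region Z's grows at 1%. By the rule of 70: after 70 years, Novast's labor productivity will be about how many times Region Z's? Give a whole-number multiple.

around 4 times

Novast pulls ahead at 2 pp per year, so the ratio doubles every 70/2 ≈ 35.00 years.
In 70 years that's 2.00 doublings: 2^2.00 ≈ 4.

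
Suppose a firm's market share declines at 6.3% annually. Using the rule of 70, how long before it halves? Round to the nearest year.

approximately 11 years

The rule works in reverse for decay: 70/6.3 ≈ 11.11 years to halve.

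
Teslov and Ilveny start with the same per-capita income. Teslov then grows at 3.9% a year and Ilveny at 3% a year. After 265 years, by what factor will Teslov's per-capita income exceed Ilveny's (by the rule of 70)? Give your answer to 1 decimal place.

Only the 0.9-point difference matters.
70/0.9 ≈ 77.78 years per doubling of the ratio; 265 years gives 3.41 doublings, so ≈ 10.6×.

about 10.6 times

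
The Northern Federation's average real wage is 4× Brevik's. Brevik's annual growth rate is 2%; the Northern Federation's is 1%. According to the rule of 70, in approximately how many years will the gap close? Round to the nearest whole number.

The growth-rate gap is 2% − 1% = 1 percentage point.
So the ratio between them halves every 70/1 ≈ 70.00 years.
A 4× gap closes after 2 halvings: 2 × 70.00 ≈ 140 years.

140 years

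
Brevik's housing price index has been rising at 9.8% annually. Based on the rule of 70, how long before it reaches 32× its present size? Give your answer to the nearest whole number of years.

roughly 36 years

Doubling time ≈ 70/9.8 = 7.14 years.
32× is 5 doublings, so 5 × 7.14 ≈ 36 years.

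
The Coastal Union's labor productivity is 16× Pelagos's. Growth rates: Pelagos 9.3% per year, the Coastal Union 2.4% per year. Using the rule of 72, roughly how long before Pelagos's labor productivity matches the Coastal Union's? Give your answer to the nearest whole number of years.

What matters is the difference: 6.9 pp.
Rule of 72 on the gap: the ratio halves every 72/6.9 ≈ 10.43 years.
A 16× gap closes after 4 halvings: 4 × 10.43 ≈ 42 years.

42 years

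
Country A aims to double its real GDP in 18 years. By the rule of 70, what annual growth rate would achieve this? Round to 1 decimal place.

around 3.9% a year

70 / 18 ≈ 3.89, so about 3.9% a year.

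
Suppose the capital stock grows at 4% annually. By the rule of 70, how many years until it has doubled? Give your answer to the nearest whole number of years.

70/4 ≈ 17.50, so it doubles roughly every 18 years.

approximately 18 years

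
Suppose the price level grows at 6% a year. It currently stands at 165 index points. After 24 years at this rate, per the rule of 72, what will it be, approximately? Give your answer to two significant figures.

It doubles every 72/6 ≈ 12.00 years, so 24 years is 2.00 doublings.
2^2.00 ≈ 4.00; 165 × 4.00 ≈ 660 index points.

about 660 index points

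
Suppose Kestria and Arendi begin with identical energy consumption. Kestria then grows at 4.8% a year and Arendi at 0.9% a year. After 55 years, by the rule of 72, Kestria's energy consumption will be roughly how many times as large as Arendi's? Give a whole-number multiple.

Kestria pulls ahead at 3.9 pp per year, so the ratio doubles every 72/3.9 ≈ 18.46 years.
In 55 years that's 2.98 doublings: 2^2.98 ≈ 8.

approximately 8 times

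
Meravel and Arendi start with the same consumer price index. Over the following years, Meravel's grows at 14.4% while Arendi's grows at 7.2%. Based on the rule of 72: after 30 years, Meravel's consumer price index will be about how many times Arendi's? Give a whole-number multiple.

Meravel pulls ahead at 7.2 pp per year, so the ratio doubles every 72/7.2 ≈ 10.00 years.
In 30 years that's 3.00 doublings: 2^3.00 ≈ 8.

8 times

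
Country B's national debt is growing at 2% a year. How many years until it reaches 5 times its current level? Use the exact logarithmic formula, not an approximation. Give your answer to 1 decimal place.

t = ln(5) / ln(1 + 0.02) = 1.6094 / 0.019803 ≈ 81.27.

81.3 years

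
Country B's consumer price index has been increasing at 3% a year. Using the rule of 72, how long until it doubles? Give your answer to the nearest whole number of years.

24 years

At 3%, doubling takes about 72/3 = 24.00 years.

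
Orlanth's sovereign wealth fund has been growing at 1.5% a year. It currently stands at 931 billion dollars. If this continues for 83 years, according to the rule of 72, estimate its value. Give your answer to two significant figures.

It doubles every 72/1.5 ≈ 48.00 years, so 83 years is 1.73 doublings.
2^1.73 ≈ 3.32; 931 × 3.32 ≈ 3100 billion dollars.

around 3100 billion dollars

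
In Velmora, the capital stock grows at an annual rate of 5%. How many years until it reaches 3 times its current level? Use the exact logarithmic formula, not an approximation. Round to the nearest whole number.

23 years

t = ln(3) / ln(1 + 0.05) = 1.0986 / 0.048790 ≈ 22.52.
≈ 23 years.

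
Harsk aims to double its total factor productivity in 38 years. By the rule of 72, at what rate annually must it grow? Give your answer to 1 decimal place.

72 / 38 ≈ 1.89, so about 1.9% annually.

≈ 1.9%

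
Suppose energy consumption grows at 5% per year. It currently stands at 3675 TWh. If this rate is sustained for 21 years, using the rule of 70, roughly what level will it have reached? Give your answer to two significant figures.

Doubling time ≈ 70/5 = 14.00 years.
21 years is 21/14.00 ≈ 1.50 doublings, a factor of 2^1.50 ≈ 2.83.
3675 × 2.83 ≈ 10000 TWh.

≈ 10000 TWh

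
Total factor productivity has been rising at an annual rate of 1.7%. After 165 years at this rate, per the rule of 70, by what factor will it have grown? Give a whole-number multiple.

around 16 times

Doubling time ≈ 70/1.7 = 41.18 years.
165/41.18 ≈ 4 doublings, so about 2^4 = 16×.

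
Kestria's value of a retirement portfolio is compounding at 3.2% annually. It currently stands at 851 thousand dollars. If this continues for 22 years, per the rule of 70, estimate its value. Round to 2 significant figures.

approximately 1700 thousand dollars

It doubles every 70/3.2 ≈ 21.88 years, so 22 years is 1.01 doublings.
2^1.01 ≈ 2.01; 851 × 2.01 ≈ 1700 thousand dollars.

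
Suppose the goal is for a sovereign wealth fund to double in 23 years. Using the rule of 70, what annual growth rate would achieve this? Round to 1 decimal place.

70 / 23 ≈ 3.04, so about 3.0% annually.

around 3.0%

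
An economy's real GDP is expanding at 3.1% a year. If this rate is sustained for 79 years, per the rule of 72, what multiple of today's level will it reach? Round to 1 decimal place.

roughly 10.6 times

Doubles every ≈ 23.23 years (72/3.1).
79 years is 3.40 doublings; 2^3.40 ≈ 10.6×.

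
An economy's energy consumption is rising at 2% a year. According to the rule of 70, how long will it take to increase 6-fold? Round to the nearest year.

At 2% it doubles every 70/2 ≈ 35.00 years.
6× is log₂ 6 ≈ 2.58 doublings, so ≈ 2.58 × 35.00 = 90 years.

roughly 90 years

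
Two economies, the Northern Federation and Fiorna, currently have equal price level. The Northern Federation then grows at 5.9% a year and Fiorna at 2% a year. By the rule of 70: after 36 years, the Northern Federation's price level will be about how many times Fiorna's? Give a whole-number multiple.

Only the 3.9-point difference matters.
70/3.9 ≈ 17.95 years per doubling of the ratio; 36 years gives 2.01 doublings, so ≈ 4×.

around 4 times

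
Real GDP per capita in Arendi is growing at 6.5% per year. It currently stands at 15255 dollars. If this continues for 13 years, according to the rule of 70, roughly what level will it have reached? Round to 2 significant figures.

It doubles every 70/6.5 ≈ 10.77 years, so 13 years is 1.21 doublings.
2^1.21 ≈ 2.31; 15255 × 2.31 ≈ 35000 dollars.

roughly 35000 dollars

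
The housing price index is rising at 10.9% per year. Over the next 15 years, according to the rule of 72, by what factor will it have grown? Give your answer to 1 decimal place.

≈ 4.8 times

Doubling time ≈ 72/10.9 = 6.61 years.
15 years / 6.61 ≈ 2.27 doublings → factor 2^2.27 ≈ 4.8.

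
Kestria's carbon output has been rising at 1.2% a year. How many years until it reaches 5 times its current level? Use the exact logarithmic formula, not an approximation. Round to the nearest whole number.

135 years

t = ln(5) / ln(1 + 0.012) = 1.6094 / 0.011929 ≈ 134.91.
≈ 135 years.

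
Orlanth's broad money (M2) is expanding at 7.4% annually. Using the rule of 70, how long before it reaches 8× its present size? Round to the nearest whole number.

approximately 28 years

One doubling takes 70/7.4 = 9.46 years.
8× is 3 doublings, so 3 × 9.46 ≈ 28 years.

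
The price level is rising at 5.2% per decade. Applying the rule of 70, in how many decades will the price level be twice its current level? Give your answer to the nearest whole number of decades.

13 decades

70/5.2 ≈ 13.46, so it doubles roughly every 13 decades.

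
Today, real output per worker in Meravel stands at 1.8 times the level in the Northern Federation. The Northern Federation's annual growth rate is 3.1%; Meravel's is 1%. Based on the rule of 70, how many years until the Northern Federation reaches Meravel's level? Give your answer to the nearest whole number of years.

about 28 years

The growth-rate gap is 3.1% − 1% = 2.1 percentage points.
So the ratio between them halves every 70/2.1 ≈ 33.33 years.
A 1.8 times gap takes log₂(1.8) ≈ 0.85 halvings to close: 0.85 × 33.33 ≈ 28 years.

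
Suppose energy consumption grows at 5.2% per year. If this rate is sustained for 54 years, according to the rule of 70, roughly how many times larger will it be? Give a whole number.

about 16 times

At 5.2% one doubling takes ≈ 13.46 years; 54 years is 4 of them, so ×16.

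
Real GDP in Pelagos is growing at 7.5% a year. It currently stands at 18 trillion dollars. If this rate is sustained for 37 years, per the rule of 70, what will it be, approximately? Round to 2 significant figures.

280 trillion dollars

It doubles every 70/7.5 ≈ 9.33 years, so 37 years is 3.97 doublings.
2^3.97 ≈ 15.67; 18 × 15.67 ≈ 280 trillion dollars.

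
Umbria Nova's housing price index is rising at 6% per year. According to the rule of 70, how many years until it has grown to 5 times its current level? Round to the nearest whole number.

about 27 years

Doubling time ≈ 70/6 = 11.67 years.
5× is log₂ 5 ≈ 2.32 doublings, so ≈ 2.32 × 11.67 = 27 years.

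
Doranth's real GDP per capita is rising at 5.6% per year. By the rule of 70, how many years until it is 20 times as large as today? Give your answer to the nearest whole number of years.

At 5.6% it doubles every 70/5.6 ≈ 12.50 years.
20× is log₂ 20 ≈ 4.32 doublings, so ≈ 4.32 × 12.50 = 54 years.

≈ 54 years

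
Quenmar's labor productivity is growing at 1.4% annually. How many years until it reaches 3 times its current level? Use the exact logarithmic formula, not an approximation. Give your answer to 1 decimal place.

79.0 years

t = ln(3) / ln(1 + 0.014) = 1.0986 / 0.013903 ≈ 79.02.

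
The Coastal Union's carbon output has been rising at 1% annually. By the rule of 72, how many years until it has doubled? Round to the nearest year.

around 72 years

Doubling time ≈ 72 / 1 = 72.00 years.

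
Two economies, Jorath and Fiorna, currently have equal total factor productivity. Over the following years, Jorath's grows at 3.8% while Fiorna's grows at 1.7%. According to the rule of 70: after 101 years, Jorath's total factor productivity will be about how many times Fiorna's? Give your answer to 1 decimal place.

Jorath pulls ahead at 2.1 pp per year, so the ratio doubles every 70/2.1 ≈ 33.33 years.
In 101 years that's 3.03 doublings: 2^3.03 ≈ 8.2.

about 8.2 times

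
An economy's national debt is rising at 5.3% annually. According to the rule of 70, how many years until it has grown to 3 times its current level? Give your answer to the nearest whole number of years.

≈ 21 years

Doubling time ≈ 70/5.3 = 13.21 years.
Reaching 3× takes log₂(3) ≈ 1.58 doublings.
1.58 × 13.21 ≈ 21 years.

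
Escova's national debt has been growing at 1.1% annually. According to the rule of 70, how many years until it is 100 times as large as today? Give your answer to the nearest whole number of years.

about 423 years

One doubling takes 70/1.1 = 63.64 years.
100× is log₂ 100 ≈ 6.64 doublings, so ≈ 6.64 × 63.64 = 423 years.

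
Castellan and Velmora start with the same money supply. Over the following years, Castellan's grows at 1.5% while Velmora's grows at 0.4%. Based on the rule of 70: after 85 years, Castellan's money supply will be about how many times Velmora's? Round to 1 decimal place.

≈ 2.5 times

Only the 1.1-point difference matters.
70/1.1 ≈ 63.64 years per doubling of the ratio; 85 years gives 1.34 doublings, so ≈ 2.5×.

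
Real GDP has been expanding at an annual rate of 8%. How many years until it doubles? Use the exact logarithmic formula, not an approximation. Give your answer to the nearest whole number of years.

9 years

t = ln(2) / ln(1 + 0.08) = 0.6931 / 0.076961 ≈ 9.01.
≈ 9 years.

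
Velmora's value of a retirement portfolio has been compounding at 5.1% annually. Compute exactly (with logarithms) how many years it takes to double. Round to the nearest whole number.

14 years

t = ln(2) / ln(1 + 0.051) = 0.6931 / 0.049742 ≈ 13.93.
≈ 14 years.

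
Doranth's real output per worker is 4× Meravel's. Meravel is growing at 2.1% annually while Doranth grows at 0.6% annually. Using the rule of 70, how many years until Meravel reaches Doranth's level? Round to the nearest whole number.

Meravel gains on Doranth at 2.1% − 0.6% = 1.5 points a year.
At that relative rate the gap halves every 70/1.5 ≈ 46.67 years.
A 4× gap closes after 2 halvings: 2 × 46.67 ≈ 93 years.

about 93 years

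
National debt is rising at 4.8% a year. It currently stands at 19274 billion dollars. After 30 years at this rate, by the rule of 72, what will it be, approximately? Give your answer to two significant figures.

around 77000 billion dollars

Doubling time ≈ 72/4.8 = 15.00 years.
30 years is 30/15.00 ≈ 2.00 doublings, a factor of 2^2.00 ≈ 4.00.
19274 × 4.00 ≈ 77000 billion dollars.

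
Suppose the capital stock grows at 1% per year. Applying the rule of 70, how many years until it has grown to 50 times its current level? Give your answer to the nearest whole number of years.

At 1% it doubles every 70/1 ≈ 70.00 years.
50× is log₂ 50 ≈ 5.64 doublings, so ≈ 5.64 × 70.00 = 395 years.

≈ 395 years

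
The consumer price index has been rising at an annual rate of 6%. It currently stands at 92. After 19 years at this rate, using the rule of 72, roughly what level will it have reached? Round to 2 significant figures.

roughly 280

Doubling time ≈ 72/6 = 12.00 years.
19 years is 19/12.00 ≈ 1.58 doublings, a factor of 2^1.58 ≈ 2.99.
92 × 2.99 ≈ 280.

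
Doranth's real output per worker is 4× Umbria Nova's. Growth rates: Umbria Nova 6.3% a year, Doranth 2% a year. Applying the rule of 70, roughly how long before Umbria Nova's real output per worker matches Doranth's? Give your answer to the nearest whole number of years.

What matters is the difference: 4.3 pp.
Rule of 70 on the gap: the ratio halves every 70/4.3 ≈ 16.28 years.
A 4× gap closes after 2 halvings: 2 × 16.28 ≈ 33 years.

about 33 years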